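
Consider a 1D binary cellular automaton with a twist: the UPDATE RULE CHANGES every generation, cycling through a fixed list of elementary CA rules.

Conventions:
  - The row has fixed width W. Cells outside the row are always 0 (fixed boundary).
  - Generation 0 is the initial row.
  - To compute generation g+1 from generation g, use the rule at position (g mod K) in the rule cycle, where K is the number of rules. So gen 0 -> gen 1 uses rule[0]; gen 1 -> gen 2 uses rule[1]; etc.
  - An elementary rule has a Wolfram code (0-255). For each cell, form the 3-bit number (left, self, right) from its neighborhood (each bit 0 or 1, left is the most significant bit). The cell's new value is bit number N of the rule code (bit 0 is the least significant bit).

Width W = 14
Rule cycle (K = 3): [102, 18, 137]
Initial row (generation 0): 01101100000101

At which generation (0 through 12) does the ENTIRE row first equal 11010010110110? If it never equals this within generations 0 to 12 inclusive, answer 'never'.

Answer: never

Derivation:
Gen 0: 01101100000101
Gen 1 (rule 102): 10110100001111
Gen 2 (rule 18): 00000010010000
Gen 3 (rule 137): 11111000000111
Gen 4 (rule 102): 00001000001001
Gen 5 (rule 18): 00010100010110
Gen 6 (rule 137): 11000001000100
Gen 7 (rule 102): 01000011001100
Gen 8 (rule 18): 10100100110010
Gen 9 (rule 137): 00000000100000
Gen 10 (rule 102): 00000001100000
Gen 11 (rule 18): 00000010010000
Gen 12 (rule 137): 11111000000111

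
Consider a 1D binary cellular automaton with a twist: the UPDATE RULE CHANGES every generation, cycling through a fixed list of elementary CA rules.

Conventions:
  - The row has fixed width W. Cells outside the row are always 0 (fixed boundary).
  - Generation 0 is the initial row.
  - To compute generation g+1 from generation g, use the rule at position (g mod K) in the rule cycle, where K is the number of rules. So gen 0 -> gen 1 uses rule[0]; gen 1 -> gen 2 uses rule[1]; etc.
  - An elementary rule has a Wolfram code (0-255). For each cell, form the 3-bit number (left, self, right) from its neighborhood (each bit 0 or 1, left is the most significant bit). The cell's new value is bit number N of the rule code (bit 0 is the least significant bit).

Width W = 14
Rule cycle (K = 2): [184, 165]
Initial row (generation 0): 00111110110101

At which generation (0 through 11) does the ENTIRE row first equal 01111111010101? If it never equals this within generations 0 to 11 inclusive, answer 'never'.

Gen 0: 00111110110101
Gen 1 (rule 184): 00111101101010
Gen 2 (rule 165): 10011010011110
Gen 3 (rule 184): 01010101011101
Gen 4 (rule 165): 01111111101011
Gen 5 (rule 184): 01111111010110
Gen 6 (rule 165): 00111110111000
Gen 7 (rule 184): 00111101110100
Gen 8 (rule 165): 10011010101101
Gen 9 (rule 184): 01010101011010
Gen 10 (rule 165): 01111111100110
Gen 11 (rule 184): 01111111010101

Answer: 11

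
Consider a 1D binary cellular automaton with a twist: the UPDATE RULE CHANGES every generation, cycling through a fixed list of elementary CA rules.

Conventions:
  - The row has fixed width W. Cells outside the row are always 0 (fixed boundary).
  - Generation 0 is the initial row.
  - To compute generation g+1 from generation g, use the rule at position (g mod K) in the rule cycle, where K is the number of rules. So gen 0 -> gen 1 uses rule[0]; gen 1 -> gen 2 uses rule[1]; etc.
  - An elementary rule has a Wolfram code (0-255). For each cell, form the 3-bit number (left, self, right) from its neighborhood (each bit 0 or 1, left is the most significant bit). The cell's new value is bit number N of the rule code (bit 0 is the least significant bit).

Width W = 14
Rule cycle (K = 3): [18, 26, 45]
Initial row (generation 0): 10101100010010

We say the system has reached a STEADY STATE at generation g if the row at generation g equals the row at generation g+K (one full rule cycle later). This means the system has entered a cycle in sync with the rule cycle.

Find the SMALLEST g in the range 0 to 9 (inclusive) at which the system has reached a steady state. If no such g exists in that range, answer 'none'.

Gen 0: 10101100010010
Gen 1 (rule 18): 00000010101101
Gen 2 (rule 26): 00000100001000
Gen 3 (rule 45): 11110101101011
Gen 4 (rule 18): 00000000000000
Gen 5 (rule 26): 00000000000000
Gen 6 (rule 45): 11111111111111
Gen 7 (rule 18): 00000000000000
Gen 8 (rule 26): 00000000000000
Gen 9 (rule 45): 11111111111111
Gen 10 (rule 18): 00000000000000
Gen 11 (rule 26): 00000000000000
Gen 12 (rule 45): 11111111111111

Answer: 4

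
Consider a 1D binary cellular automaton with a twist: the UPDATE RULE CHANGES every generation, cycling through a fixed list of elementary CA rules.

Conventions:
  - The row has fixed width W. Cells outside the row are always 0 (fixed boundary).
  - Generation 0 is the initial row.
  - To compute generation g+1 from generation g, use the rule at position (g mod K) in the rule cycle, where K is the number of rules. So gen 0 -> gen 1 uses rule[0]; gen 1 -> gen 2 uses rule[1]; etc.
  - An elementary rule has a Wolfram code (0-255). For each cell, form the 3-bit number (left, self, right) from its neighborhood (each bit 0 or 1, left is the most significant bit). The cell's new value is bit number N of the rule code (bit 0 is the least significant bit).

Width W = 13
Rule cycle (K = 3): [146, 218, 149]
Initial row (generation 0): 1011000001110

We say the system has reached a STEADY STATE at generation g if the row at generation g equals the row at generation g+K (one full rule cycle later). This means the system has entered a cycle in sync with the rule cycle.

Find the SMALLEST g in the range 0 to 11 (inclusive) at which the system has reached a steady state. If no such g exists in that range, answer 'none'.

Answer: none

Derivation:
Gen 0: 1011000001110
Gen 1 (rule 146): 0000100010101
Gen 2 (rule 218): 0001010100000
Gen 3 (rule 149): 1101010111111
Gen 4 (rule 146): 0000000011110
Gen 5 (rule 218): 0000000111111
Gen 6 (rule 149): 1111110011110
Gen 7 (rule 146): 0111101101101
Gen 8 (rule 218): 1111101101100
Gen 9 (rule 149): 0111000000011
Gen 10 (rule 146): 1010100000100
Gen 11 (rule 218): 0000010001010
Gen 12 (rule 149): 1111011101011
Gen 13 (rule 146): 0110001000000
Gen 14 (rule 218): 1111010100000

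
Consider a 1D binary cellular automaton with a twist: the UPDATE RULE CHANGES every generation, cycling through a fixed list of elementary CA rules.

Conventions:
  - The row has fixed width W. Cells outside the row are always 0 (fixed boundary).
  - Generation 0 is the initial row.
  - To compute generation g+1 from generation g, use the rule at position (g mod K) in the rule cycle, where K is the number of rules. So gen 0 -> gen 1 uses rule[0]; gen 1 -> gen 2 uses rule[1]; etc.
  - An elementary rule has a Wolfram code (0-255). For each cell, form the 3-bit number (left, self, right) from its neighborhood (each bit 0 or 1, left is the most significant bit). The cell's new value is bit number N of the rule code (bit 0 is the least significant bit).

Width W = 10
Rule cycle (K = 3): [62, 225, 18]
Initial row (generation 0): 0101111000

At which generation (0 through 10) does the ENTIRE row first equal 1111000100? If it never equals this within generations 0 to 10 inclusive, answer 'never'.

Gen 0: 0101111000
Gen 1 (rule 62): 1111000100
Gen 2 (rule 225): 0111010001
Gen 3 (rule 18): 1000001010
Gen 4 (rule 62): 1100011111
Gen 5 (rule 225): 0101001111
Gen 6 (rule 18): 1000110000
Gen 7 (rule 62): 1101101000
Gen 8 (rule 225): 0110110011
Gen 9 (rule 18): 1000001100
Gen 10 (rule 62): 1100011010

Answer: 1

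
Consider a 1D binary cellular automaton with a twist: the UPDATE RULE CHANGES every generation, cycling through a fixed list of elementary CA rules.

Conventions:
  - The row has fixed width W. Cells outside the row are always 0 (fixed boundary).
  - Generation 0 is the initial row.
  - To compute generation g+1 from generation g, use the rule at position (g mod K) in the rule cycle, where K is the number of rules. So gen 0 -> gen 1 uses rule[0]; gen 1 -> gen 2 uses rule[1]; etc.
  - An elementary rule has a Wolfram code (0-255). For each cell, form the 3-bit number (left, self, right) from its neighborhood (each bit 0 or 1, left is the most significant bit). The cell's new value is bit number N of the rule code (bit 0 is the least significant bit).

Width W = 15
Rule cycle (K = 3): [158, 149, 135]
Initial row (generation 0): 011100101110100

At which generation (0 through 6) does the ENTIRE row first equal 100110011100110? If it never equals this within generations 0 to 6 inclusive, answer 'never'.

Gen 0: 011100101110100
Gen 1 (rule 158): 111011101100110
Gen 2 (rule 149): 010001000010001
Gen 3 (rule 135): 110111011110111
Gen 4 (rule 158): 100110011100110
Gen 5 (rule 149): 110001001010001
Gen 6 (rule 135): 000111011010111

Answer: 4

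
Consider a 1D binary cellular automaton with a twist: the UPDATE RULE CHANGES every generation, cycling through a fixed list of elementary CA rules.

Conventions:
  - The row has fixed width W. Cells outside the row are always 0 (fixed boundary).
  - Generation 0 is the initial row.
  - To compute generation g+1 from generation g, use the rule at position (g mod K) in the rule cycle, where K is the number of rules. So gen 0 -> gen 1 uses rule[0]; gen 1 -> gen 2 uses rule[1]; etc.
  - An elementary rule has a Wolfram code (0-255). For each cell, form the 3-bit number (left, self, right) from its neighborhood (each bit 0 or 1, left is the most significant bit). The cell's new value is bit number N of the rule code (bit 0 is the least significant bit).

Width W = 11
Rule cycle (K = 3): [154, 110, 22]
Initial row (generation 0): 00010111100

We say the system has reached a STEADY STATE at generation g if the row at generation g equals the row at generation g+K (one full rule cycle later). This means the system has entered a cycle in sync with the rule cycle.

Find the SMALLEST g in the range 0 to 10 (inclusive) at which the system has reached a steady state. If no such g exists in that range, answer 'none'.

Answer: none

Derivation:
Gen 0: 00010111100
Gen 1 (rule 154): 00100111010
Gen 2 (rule 110): 01101101110
Gen 3 (rule 22): 10000000001
Gen 4 (rule 154): 01000000010
Gen 5 (rule 110): 11000000110
Gen 6 (rule 22): 00100001001
Gen 7 (rule 154): 01010010110
Gen 8 (rule 110): 11110111110
Gen 9 (rule 22): 00000000001
Gen 10 (rule 154): 00000000010
Gen 11 (rule 110): 00000000110
Gen 12 (rule 22): 00000001001
Gen 13 (rule 154): 00000010110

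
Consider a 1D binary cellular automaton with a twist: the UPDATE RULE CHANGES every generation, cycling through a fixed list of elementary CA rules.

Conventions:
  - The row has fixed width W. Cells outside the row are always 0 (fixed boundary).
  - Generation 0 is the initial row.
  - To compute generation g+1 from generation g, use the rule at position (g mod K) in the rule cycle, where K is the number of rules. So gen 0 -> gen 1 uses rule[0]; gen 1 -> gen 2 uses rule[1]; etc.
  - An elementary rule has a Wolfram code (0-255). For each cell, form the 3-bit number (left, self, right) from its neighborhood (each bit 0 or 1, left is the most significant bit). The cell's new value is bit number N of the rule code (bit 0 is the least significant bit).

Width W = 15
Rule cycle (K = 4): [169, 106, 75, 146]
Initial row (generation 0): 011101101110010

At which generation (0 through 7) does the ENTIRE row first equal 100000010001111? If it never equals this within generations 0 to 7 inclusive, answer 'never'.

Gen 0: 011101101110010
Gen 1 (rule 169): 011011011100000
Gen 2 (rule 106): 111111110100000
Gen 3 (rule 75): 100000010001111
Gen 4 (rule 146): 010000101010110
Gen 5 (rule 169): 000110010101100
Gen 6 (rule 106): 001110101011100
Gen 7 (rule 75): 111010000010101

Answer: 3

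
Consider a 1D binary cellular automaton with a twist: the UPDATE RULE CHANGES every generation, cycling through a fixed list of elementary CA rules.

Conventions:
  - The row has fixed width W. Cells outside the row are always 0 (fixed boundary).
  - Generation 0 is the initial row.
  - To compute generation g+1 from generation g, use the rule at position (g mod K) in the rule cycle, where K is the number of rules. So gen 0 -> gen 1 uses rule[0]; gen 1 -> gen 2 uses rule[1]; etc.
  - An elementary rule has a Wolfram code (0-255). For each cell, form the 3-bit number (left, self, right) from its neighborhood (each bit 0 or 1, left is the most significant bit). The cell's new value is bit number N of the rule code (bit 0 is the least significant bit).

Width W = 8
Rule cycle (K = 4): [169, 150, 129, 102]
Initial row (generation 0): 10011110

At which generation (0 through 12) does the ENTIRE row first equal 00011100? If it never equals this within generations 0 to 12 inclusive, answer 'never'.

Gen 0: 10011110
Gen 1 (rule 169): 00011100
Gen 2 (rule 150): 00101010
Gen 3 (rule 129): 10000000
Gen 4 (rule 102): 10000000
Gen 5 (rule 169): 00111111
Gen 6 (rule 150): 01011110
Gen 7 (rule 129): 00001100
Gen 8 (rule 102): 00010100
Gen 9 (rule 169): 11001001
Gen 10 (rule 150): 00111111
Gen 11 (rule 129): 10011110
Gen 12 (rule 102): 10100010

Answer: 1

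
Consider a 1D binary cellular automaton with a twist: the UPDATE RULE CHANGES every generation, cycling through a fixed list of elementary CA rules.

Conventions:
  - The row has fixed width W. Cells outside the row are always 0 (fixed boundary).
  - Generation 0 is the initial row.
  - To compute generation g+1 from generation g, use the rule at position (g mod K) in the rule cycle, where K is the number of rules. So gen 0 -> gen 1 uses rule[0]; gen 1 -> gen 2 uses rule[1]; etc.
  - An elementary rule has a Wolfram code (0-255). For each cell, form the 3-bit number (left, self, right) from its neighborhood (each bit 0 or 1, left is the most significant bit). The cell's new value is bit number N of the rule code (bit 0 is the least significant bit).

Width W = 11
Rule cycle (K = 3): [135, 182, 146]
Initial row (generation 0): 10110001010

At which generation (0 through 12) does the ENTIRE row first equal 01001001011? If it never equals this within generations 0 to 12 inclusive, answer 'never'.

Answer: never

Derivation:
Gen 0: 10110001010
Gen 1 (rule 135): 10000111010
Gen 2 (rule 182): 11001010111
Gen 3 (rule 146): 00110000010
Gen 4 (rule 135): 11000111110
Gen 5 (rule 182): 00101011101
Gen 6 (rule 146): 01000001000
Gen 7 (rule 135): 11011111011
Gen 8 (rule 182): 00101110100
Gen 9 (rule 146): 01000100010
Gen 10 (rule 135): 11011101110
Gen 11 (rule 182): 00101010101
Gen 12 (rule 146): 01000000000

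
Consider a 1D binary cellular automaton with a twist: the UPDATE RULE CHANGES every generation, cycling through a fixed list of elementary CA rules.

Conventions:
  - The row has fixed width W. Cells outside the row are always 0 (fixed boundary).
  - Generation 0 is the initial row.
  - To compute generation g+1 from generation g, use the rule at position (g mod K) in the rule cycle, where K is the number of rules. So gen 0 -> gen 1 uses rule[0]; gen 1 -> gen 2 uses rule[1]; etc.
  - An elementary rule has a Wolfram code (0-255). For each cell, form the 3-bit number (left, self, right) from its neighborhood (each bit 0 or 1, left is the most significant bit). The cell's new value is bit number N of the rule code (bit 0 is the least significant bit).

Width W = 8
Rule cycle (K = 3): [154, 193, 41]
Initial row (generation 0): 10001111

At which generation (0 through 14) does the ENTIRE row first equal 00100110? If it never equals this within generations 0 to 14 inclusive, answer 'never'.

Answer: never

Derivation:
Gen 0: 10001111
Gen 1 (rule 154): 01011110
Gen 2 (rule 193): 00001110
Gen 3 (rule 41): 11101000
Gen 4 (rule 154): 11000100
Gen 5 (rule 193): 01010001
Gen 6 (rule 41): 00100100
Gen 7 (rule 154): 01011010
Gen 8 (rule 193): 00001000
Gen 9 (rule 41): 11100011
Gen 10 (rule 154): 11010110
Gen 11 (rule 193): 01000010
Gen 12 (rule 41): 00011000
Gen 13 (rule 154): 00110100
Gen 14 (rule 193): 10010001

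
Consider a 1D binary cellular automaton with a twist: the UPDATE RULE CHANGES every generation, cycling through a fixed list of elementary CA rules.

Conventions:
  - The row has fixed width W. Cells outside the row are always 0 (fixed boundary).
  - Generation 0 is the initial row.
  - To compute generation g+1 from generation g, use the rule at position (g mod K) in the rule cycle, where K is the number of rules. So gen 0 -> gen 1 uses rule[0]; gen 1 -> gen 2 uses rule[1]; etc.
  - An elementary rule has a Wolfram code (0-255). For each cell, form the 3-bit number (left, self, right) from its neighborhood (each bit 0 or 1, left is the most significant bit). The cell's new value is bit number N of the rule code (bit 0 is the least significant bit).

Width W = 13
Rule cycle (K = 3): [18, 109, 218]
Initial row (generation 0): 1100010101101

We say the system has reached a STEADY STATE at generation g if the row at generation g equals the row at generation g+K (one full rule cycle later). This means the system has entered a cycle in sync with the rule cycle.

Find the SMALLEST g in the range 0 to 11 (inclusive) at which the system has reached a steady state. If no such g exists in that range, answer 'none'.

Answer: 10

Derivation:
Gen 0: 1100010101101
Gen 1 (rule 18): 0010100000000
Gen 2 (rule 109): 1011101111111
Gen 3 (rule 218): 0011101111111
Gen 4 (rule 18): 0100000000000
Gen 5 (rule 109): 0101111111111
Gen 6 (rule 218): 1001111111111
Gen 7 (rule 18): 0110000000000
Gen 8 (rule 109): 0110111111111
Gen 9 (rule 218): 1110111111111
Gen 10 (rule 18): 0000000000000
Gen 11 (rule 109): 1111111111111
Gen 12 (rule 218): 1111111111111
Gen 13 (rule 18): 0000000000000
Gen 14 (rule 109): 1111111111111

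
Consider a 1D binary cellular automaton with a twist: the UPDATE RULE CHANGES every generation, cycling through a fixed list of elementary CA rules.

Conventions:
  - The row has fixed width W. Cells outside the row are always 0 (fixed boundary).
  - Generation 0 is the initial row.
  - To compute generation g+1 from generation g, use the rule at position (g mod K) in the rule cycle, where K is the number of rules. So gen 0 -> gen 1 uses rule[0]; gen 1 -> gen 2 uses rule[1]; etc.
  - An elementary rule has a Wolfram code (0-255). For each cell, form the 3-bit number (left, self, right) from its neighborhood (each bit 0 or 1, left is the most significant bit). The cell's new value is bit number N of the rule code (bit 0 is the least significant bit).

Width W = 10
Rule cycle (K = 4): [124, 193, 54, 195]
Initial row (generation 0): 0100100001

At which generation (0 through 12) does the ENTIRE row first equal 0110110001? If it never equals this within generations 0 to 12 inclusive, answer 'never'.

Gen 0: 0100100001
Gen 1 (rule 124): 0110110001
Gen 2 (rule 193): 0010010100
Gen 3 (rule 54): 0111111110
Gen 4 (rule 195): 1011111110
Gen 5 (rule 124): 1110000011
Gen 6 (rule 193): 0110111001
Gen 7 (rule 54): 1001000111
Gen 8 (rule 195): 0010011011
Gen 9 (rule 124): 0011011111
Gen 10 (rule 193): 1001001111
Gen 11 (rule 54): 1111110000
Gen 12 (rule 195): 0111110111

Answer: 1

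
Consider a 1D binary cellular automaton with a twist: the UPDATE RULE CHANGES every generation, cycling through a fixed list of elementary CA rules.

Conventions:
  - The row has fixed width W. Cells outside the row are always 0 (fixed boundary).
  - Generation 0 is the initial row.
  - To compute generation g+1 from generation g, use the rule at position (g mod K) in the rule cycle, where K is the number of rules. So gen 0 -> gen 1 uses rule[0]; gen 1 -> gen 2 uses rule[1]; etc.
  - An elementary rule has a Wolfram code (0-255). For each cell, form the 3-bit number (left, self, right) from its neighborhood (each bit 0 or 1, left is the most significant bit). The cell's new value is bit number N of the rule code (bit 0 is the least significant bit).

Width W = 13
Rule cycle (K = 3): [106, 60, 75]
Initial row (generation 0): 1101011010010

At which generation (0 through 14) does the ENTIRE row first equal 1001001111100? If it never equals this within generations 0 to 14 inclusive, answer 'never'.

Gen 0: 1101011010010
Gen 1 (rule 106): 1110111100100
Gen 2 (rule 60): 1001100010110
Gen 3 (rule 75): 0011101100110
Gen 4 (rule 106): 0110111101110
Gen 5 (rule 60): 0101100011001
Gen 6 (rule 75): 1001101111010
Gen 7 (rule 106): 0011111001100
Gen 8 (rule 60): 0010000101010
Gen 9 (rule 75): 1100111000000
Gen 10 (rule 106): 1101101000000
Gen 11 (rule 60): 1011011100000
Gen 12 (rule 75): 0011010101111
Gen 13 (rule 106): 0111101011001
Gen 14 (rule 60): 0100011110101

Answer: never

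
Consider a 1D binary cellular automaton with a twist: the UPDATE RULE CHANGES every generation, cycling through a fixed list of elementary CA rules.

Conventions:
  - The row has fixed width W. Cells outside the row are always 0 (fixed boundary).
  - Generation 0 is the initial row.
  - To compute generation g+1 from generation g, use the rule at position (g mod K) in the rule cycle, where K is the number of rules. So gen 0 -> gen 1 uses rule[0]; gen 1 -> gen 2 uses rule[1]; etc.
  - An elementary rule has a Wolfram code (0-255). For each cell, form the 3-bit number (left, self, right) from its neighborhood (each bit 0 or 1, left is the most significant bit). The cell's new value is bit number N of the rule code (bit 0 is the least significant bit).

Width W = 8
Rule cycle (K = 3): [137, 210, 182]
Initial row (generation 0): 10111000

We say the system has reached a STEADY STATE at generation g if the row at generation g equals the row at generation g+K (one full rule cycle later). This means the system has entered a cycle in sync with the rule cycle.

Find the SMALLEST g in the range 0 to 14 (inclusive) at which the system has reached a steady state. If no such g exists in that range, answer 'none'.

Answer: none

Derivation:
Gen 0: 10111000
Gen 1 (rule 137): 00110011
Gen 2 (rule 210): 01011101
Gen 3 (rule 182): 11101011
Gen 4 (rule 137): 11000010
Gen 5 (rule 210): 01100101
Gen 6 (rule 182): 10011111
Gen 7 (rule 137): 00011110
Gen 8 (rule 210): 00101111
Gen 9 (rule 182): 01110110
Gen 10 (rule 137): 01100100
Gen 11 (rule 210): 10111010
Gen 12 (rule 182): 11010111
Gen 13 (rule 137): 10000110
Gen 14 (rule 210): 01001011
Gen 15 (rule 182): 11111100
Gen 16 (rule 137): 11111001
Gen 17 (rule 210): 01111110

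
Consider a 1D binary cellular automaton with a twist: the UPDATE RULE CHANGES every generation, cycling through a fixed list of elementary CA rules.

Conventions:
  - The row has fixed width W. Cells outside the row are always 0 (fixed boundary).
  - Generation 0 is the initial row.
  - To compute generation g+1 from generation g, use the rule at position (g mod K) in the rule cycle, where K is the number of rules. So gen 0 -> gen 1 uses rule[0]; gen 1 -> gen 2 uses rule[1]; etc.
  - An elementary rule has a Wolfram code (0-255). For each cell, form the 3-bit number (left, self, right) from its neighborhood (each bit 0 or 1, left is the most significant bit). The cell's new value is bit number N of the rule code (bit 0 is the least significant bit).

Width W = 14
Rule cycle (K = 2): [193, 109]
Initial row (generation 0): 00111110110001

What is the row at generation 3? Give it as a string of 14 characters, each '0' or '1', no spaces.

Gen 0: 00111110110001
Gen 1 (rule 193): 10011110010100
Gen 2 (rule 109): 10010010011101
Gen 3 (rule 193): 00000000001100

Answer: 00000000001100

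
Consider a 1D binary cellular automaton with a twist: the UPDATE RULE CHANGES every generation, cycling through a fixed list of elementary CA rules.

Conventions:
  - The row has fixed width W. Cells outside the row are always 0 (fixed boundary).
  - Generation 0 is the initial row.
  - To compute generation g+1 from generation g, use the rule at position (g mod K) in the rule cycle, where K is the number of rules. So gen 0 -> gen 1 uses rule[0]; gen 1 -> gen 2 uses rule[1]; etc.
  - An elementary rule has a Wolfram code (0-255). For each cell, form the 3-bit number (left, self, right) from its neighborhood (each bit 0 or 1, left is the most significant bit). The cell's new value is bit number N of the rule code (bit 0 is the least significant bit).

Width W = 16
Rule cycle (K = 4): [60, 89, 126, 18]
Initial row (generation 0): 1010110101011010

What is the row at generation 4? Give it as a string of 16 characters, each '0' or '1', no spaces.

Answer: 0000000011000000

Derivation:
Gen 0: 1010110101011010
Gen 1 (rule 60): 1111101111110111
Gen 2 (rule 89): 1000101000010101
Gen 3 (rule 126): 1101111100111111
Gen 4 (rule 18): 0000000011000000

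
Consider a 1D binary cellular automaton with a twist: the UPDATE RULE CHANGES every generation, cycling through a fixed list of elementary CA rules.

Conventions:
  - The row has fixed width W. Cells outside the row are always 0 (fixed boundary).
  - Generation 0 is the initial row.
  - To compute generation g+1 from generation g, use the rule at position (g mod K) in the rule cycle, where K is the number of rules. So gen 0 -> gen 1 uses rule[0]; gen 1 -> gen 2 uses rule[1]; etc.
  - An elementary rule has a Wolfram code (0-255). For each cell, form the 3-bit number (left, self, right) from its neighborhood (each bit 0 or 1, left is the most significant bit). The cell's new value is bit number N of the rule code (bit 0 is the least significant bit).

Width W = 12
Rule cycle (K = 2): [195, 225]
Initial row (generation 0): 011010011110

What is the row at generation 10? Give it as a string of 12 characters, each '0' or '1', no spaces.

Gen 0: 011010011110
Gen 1 (rule 195): 101000101110
Gen 2 (rule 225): 010010010110
Gen 3 (rule 195): 100100100010
Gen 4 (rule 225): 000000001000
Gen 5 (rule 195): 111111110011
Gen 6 (rule 225): 011111110001
Gen 7 (rule 195): 101111110110
Gen 8 (rule 225): 010111111010
Gen 9 (rule 195): 100011111000
Gen 10 (rule 225): 001001111011

Answer: 001001111011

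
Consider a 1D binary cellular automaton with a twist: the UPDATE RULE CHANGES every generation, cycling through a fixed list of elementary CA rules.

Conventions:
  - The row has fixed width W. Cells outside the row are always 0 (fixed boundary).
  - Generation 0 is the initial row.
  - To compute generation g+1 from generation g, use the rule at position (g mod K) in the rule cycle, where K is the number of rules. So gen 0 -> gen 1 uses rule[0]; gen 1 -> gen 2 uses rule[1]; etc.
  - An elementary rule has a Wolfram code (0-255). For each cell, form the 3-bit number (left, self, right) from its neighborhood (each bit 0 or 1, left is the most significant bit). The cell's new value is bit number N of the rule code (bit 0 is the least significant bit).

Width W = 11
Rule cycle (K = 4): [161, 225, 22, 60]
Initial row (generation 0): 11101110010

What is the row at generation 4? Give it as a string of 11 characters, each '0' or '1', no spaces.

Answer: 01011001000

Derivation:
Gen 0: 11101110010
Gen 1 (rule 161): 01010100000
Gen 2 (rule 225): 00101001111
Gen 3 (rule 22): 01101110000
Gen 4 (rule 60): 01011001000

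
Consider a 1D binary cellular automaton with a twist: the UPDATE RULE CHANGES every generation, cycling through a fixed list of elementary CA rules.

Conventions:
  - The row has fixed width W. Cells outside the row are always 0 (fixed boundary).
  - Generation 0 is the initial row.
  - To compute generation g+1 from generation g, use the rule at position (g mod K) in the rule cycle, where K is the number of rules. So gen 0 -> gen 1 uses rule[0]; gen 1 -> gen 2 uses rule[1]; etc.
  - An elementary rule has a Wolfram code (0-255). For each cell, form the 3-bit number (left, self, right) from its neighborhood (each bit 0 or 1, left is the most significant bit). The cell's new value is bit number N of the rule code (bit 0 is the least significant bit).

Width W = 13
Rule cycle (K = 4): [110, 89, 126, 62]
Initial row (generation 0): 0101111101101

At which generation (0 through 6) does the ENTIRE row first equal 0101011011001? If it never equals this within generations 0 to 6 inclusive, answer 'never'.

Answer: 6

Derivation:
Gen 0: 0101111101101
Gen 1 (rule 110): 1111000111111
Gen 2 (rule 89): 1001110100001
Gen 3 (rule 126): 1111011110011
Gen 4 (rule 62): 1000110001110
Gen 5 (rule 110): 1001110011010
Gen 6 (rule 89): 0101011011001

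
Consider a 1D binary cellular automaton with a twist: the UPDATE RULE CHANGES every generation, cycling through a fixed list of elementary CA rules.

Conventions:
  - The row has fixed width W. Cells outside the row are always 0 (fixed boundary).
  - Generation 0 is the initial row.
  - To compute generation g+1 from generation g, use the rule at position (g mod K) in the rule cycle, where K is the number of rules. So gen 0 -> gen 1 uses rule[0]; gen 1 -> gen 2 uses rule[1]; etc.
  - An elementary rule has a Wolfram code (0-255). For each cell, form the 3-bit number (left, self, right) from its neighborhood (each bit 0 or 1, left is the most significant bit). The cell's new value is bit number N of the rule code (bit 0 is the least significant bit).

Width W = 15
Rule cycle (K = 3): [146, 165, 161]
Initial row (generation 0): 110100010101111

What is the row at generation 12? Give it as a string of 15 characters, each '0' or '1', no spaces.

Answer: 010000101010100

Derivation:
Gen 0: 110100010101111
Gen 1 (rule 146): 000010100000110
Gen 2 (rule 165): 111011101110000
Gen 3 (rule 161): 010101010100111
Gen 4 (rule 146): 100000000011010
Gen 5 (rule 165): 101111111000110
Gen 6 (rule 161): 010111110010000
Gen 7 (rule 146): 100011101101000
Gen 8 (rule 165): 101001010011011
Gen 9 (rule 161): 010000100000100
Gen 10 (rule 146): 101001010001010
Gen 11 (rule 165): 111001110101110
Gen 12 (rule 161): 010000101010100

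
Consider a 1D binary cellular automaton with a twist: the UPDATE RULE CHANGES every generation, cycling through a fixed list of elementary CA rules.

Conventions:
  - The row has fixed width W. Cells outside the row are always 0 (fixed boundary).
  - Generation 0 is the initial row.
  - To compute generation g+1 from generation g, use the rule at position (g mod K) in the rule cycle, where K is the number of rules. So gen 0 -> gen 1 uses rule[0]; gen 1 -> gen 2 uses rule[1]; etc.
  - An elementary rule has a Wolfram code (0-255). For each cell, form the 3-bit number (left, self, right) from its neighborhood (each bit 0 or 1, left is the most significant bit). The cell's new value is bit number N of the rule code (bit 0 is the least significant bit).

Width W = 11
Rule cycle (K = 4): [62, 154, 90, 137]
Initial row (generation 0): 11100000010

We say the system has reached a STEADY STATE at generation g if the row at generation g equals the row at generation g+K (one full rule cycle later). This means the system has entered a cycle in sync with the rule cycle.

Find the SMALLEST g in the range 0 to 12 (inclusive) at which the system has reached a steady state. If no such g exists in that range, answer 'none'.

Gen 0: 11100000010
Gen 1 (rule 62): 10010000111
Gen 2 (rule 154): 01101001110
Gen 3 (rule 90): 11100111011
Gen 4 (rule 137): 11000110010
Gen 5 (rule 62): 10101101111
Gen 6 (rule 154): 00001001110
Gen 7 (rule 90): 00010111011
Gen 8 (rule 137): 11000110010
Gen 9 (rule 62): 10101101111
Gen 10 (rule 154): 00001001110
Gen 11 (rule 90): 00010111011
Gen 12 (rule 137): 11000110010
Gen 13 (rule 62): 10101101111
Gen 14 (rule 154): 00001001110
Gen 15 (rule 90): 00010111011
Gen 16 (rule 137): 11000110010

Answer: 4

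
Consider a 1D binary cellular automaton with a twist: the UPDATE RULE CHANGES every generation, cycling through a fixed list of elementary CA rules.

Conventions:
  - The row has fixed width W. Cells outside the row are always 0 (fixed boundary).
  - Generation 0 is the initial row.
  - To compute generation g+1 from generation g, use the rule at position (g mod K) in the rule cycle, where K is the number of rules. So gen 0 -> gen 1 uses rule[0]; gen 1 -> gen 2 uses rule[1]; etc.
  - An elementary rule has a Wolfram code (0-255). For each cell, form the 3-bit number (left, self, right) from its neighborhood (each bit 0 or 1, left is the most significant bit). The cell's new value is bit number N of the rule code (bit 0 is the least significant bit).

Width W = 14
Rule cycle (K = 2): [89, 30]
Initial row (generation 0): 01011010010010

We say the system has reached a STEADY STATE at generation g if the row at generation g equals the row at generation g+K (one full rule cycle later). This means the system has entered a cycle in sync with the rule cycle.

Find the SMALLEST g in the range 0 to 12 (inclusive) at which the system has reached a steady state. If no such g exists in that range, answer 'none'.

Answer: none

Derivation:
Gen 0: 01011010010010
Gen 1 (rule 89): 00011001001001
Gen 2 (rule 30): 00110111111111
Gen 3 (rule 89): 10110100000001
Gen 4 (rule 30): 10100110000011
Gen 5 (rule 89): 00010111111011
Gen 6 (rule 30): 00110100000010
Gen 7 (rule 89): 10110011111001
Gen 8 (rule 30): 10101110000111
Gen 9 (rule 89): 00001011110101
Gen 10 (rule 30): 00011010000101
Gen 11 (rule 89): 11011001110000
Gen 12 (rule 30): 10010111001000
Gen 13 (rule 89): 01000101100111
Gen 14 (rule 30): 11101101011100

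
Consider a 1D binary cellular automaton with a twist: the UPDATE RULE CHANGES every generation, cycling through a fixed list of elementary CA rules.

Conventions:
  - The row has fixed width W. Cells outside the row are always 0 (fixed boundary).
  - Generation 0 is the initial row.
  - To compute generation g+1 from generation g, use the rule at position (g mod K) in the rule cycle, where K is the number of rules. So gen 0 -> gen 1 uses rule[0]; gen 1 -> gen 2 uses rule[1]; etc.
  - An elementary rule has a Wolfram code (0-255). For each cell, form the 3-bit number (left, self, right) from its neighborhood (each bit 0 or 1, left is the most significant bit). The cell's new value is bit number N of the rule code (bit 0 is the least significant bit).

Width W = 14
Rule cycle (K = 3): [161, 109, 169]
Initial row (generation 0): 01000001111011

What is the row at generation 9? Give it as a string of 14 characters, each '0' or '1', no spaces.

Gen 0: 01000001111011
Gen 1 (rule 161): 00011100110100
Gen 2 (rule 109): 11010100111101
Gen 3 (rule 169): 10101000111010
Gen 4 (rule 161): 01010010010100
Gen 5 (rule 109): 01110010011101
Gen 6 (rule 169): 01100000011010
Gen 7 (rule 161): 00001111000100
Gen 8 (rule 109): 11101001010101
Gen 9 (rule 169): 11010000101010

Answer: 11010000101010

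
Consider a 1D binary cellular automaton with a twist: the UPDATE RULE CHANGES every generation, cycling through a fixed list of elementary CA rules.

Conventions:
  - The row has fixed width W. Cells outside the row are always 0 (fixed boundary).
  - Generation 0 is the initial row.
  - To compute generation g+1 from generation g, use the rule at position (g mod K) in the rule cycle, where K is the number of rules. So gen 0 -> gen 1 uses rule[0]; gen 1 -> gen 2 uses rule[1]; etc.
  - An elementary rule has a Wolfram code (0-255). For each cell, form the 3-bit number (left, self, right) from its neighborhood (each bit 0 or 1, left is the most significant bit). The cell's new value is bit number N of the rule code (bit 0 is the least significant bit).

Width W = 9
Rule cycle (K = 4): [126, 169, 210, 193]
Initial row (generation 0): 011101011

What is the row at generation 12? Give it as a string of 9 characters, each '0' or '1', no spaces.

Gen 0: 011101011
Gen 1 (rule 126): 110111111
Gen 2 (rule 169): 101111110
Gen 3 (rule 210): 000111111
Gen 4 (rule 193): 110011111
Gen 5 (rule 126): 111110001
Gen 6 (rule 169): 111100100
Gen 7 (rule 210): 011111010
Gen 8 (rule 193): 001111000
Gen 9 (rule 126): 011001100
Gen 10 (rule 169): 010001001
Gen 11 (rule 210): 101010110
Gen 12 (rule 193): 000000010

Answer: 000000010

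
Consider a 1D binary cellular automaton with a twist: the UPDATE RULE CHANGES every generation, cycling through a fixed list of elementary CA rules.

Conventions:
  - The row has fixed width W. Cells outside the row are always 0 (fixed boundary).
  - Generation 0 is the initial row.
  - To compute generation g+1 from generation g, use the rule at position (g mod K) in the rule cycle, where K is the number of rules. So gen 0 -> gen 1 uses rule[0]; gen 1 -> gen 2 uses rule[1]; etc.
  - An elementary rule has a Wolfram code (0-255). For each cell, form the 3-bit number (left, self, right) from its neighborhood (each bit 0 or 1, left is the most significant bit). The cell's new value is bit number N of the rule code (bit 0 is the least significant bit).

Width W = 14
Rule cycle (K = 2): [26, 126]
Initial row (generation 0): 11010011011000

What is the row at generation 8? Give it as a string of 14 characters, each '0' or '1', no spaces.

Gen 0: 11010011011000
Gen 1 (rule 26): 10001110010100
Gen 2 (rule 126): 11011011111110
Gen 3 (rule 26): 10010010000001
Gen 4 (rule 126): 11111111000011
Gen 5 (rule 26): 10000000100110
Gen 6 (rule 126): 11000001111111
Gen 7 (rule 26): 10100011000000
Gen 8 (rule 126): 11110111100000

Answer: 11110111100000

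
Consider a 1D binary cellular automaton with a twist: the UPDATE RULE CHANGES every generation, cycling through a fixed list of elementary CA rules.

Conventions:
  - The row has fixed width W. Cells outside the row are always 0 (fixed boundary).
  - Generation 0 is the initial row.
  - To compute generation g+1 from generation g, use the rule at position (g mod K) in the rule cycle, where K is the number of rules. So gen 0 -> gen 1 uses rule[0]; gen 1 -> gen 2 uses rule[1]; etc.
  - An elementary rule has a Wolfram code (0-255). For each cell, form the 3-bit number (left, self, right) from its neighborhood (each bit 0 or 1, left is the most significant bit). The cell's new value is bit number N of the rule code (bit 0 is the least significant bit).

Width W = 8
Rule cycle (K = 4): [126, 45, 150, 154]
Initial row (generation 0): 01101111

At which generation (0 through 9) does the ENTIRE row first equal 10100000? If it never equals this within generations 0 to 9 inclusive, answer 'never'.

Gen 0: 01101111
Gen 1 (rule 126): 11111001
Gen 2 (rule 45): 10000001
Gen 3 (rule 150): 11000011
Gen 4 (rule 154): 10100110
Gen 5 (rule 126): 11111111
Gen 6 (rule 45): 10000000
Gen 7 (rule 150): 11000000
Gen 8 (rule 154): 10100000
Gen 9 (rule 126): 11110000

Answer: 8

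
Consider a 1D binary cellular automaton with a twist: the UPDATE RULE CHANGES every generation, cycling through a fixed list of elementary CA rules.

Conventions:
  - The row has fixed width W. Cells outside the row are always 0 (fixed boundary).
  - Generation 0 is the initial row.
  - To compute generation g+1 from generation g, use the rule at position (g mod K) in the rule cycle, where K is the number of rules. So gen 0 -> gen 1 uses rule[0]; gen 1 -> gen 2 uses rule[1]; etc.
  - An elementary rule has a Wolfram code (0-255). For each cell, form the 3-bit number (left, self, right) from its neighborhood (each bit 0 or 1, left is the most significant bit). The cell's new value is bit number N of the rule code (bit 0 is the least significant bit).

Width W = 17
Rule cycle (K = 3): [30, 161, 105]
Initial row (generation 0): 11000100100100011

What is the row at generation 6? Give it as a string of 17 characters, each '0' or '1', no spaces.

Answer: 11001000001001001

Derivation:
Gen 0: 11000100100100011
Gen 1 (rule 30): 10101111111110110
Gen 2 (rule 161): 01010111111101000
Gen 3 (rule 105): 00101100000110011
Gen 4 (rule 30): 01101010001101110
Gen 5 (rule 161): 00010100100010100
Gen 6 (rule 105): 11001000001001001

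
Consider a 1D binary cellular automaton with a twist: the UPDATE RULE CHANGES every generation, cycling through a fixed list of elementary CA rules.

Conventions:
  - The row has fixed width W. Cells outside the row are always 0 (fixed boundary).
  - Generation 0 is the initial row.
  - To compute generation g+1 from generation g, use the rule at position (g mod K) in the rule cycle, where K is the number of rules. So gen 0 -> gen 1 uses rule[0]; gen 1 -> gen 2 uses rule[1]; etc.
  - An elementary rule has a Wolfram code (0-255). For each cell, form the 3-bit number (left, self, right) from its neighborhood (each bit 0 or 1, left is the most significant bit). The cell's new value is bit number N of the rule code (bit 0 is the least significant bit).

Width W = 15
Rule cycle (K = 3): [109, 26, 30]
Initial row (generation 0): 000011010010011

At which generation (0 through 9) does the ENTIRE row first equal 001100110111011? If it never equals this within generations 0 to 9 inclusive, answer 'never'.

Gen 0: 000011010010011
Gen 1 (rule 109): 111011110010011
Gen 2 (rule 26): 100010001101110
Gen 3 (rule 30): 110111011001001
Gen 4 (rule 109): 111101111001001
Gen 5 (rule 26): 100001000110110
Gen 6 (rule 30): 110011101100101
Gen 7 (rule 109): 110010111100111
Gen 8 (rule 26): 101100100011100
Gen 9 (rule 30): 101011110110010

Answer: never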